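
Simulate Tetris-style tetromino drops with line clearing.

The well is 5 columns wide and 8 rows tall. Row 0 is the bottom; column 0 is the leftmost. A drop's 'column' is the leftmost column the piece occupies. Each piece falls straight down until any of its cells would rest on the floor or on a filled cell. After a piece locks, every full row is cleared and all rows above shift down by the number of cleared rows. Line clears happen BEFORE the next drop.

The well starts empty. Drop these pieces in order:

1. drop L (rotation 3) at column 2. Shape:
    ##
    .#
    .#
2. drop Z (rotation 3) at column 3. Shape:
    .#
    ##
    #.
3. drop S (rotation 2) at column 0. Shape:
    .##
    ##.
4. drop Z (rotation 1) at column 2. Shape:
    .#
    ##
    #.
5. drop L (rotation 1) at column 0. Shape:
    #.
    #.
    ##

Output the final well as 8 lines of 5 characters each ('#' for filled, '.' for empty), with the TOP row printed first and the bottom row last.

Answer: .....
.....
#..#.
#.###
.###.
####.
...#.
...#.

Derivation:
Drop 1: L rot3 at col 2 lands with bottom-row=0; cleared 0 line(s) (total 0); column heights now [0 0 3 3 0], max=3
Drop 2: Z rot3 at col 3 lands with bottom-row=3; cleared 0 line(s) (total 0); column heights now [0 0 3 5 6], max=6
Drop 3: S rot2 at col 0 lands with bottom-row=2; cleared 0 line(s) (total 0); column heights now [3 4 4 5 6], max=6
Drop 4: Z rot1 at col 2 lands with bottom-row=4; cleared 0 line(s) (total 0); column heights now [3 4 6 7 6], max=7
Drop 5: L rot1 at col 0 lands with bottom-row=4; cleared 1 line(s) (total 1); column heights now [6 4 5 6 5], max=6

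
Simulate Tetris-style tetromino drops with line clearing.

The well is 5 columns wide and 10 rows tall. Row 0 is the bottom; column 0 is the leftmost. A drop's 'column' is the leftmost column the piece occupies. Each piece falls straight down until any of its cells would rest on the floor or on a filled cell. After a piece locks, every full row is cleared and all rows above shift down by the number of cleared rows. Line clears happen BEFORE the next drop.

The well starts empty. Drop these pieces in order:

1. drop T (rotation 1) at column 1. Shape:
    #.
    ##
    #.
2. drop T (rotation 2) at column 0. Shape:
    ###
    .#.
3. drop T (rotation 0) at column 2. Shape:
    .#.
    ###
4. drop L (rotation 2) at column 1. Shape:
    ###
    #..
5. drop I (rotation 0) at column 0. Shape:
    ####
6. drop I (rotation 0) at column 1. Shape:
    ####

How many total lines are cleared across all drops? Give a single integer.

Drop 1: T rot1 at col 1 lands with bottom-row=0; cleared 0 line(s) (total 0); column heights now [0 3 2 0 0], max=3
Drop 2: T rot2 at col 0 lands with bottom-row=3; cleared 0 line(s) (total 0); column heights now [5 5 5 0 0], max=5
Drop 3: T rot0 at col 2 lands with bottom-row=5; cleared 0 line(s) (total 0); column heights now [5 5 6 7 6], max=7
Drop 4: L rot2 at col 1 lands with bottom-row=6; cleared 0 line(s) (total 0); column heights now [5 8 8 8 6], max=8
Drop 5: I rot0 at col 0 lands with bottom-row=8; cleared 0 line(s) (total 0); column heights now [9 9 9 9 6], max=9
Drop 6: I rot0 at col 1 lands with bottom-row=9; cleared 0 line(s) (total 0); column heights now [9 10 10 10 10], max=10

Answer: 0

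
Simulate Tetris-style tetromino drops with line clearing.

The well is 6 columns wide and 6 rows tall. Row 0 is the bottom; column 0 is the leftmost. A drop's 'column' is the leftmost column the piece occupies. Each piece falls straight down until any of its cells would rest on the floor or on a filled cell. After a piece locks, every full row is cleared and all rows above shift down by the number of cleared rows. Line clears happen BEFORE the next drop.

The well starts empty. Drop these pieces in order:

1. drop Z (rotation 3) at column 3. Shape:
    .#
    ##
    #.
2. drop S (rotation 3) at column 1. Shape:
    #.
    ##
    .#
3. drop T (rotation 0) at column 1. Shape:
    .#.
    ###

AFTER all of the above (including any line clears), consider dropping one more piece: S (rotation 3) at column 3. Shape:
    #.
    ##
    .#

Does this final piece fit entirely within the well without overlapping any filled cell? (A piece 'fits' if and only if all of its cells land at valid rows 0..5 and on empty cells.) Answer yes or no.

Drop 1: Z rot3 at col 3 lands with bottom-row=0; cleared 0 line(s) (total 0); column heights now [0 0 0 2 3 0], max=3
Drop 2: S rot3 at col 1 lands with bottom-row=0; cleared 0 line(s) (total 0); column heights now [0 3 2 2 3 0], max=3
Drop 3: T rot0 at col 1 lands with bottom-row=3; cleared 0 line(s) (total 0); column heights now [0 4 5 4 3 0], max=5
Test piece S rot3 at col 3 (width 2): heights before test = [0 4 5 4 3 0]; fits = True

Answer: yes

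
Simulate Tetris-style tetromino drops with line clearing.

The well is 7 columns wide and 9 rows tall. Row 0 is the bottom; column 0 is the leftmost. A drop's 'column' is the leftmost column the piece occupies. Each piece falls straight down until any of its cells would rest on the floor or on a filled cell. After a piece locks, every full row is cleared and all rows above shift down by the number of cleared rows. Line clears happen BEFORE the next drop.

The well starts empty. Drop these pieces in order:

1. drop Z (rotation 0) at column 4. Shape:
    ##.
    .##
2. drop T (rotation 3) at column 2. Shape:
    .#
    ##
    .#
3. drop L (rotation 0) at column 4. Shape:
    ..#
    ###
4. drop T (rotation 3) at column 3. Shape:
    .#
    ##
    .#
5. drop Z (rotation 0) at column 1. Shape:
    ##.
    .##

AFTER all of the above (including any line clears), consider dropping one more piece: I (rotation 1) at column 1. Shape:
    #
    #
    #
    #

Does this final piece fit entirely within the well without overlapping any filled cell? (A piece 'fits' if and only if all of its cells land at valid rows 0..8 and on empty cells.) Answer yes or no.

Answer: no

Derivation:
Drop 1: Z rot0 at col 4 lands with bottom-row=0; cleared 0 line(s) (total 0); column heights now [0 0 0 0 2 2 1], max=2
Drop 2: T rot3 at col 2 lands with bottom-row=0; cleared 0 line(s) (total 0); column heights now [0 0 2 3 2 2 1], max=3
Drop 3: L rot0 at col 4 lands with bottom-row=2; cleared 0 line(s) (total 0); column heights now [0 0 2 3 3 3 4], max=4
Drop 4: T rot3 at col 3 lands with bottom-row=3; cleared 0 line(s) (total 0); column heights now [0 0 2 5 6 3 4], max=6
Drop 5: Z rot0 at col 1 lands with bottom-row=5; cleared 0 line(s) (total 0); column heights now [0 7 7 6 6 3 4], max=7
Test piece I rot1 at col 1 (width 1): heights before test = [0 7 7 6 6 3 4]; fits = False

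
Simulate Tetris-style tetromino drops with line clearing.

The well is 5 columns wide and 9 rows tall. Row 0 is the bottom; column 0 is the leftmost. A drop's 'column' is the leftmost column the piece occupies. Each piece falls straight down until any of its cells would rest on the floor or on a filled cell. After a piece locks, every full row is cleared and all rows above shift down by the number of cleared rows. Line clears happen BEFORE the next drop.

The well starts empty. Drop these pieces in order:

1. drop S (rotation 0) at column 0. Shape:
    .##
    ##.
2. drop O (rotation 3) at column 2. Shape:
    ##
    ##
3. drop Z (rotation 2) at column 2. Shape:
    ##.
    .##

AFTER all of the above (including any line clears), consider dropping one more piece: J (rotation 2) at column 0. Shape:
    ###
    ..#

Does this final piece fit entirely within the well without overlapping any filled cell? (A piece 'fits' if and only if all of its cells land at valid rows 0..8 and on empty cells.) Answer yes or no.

Drop 1: S rot0 at col 0 lands with bottom-row=0; cleared 0 line(s) (total 0); column heights now [1 2 2 0 0], max=2
Drop 2: O rot3 at col 2 lands with bottom-row=2; cleared 0 line(s) (total 0); column heights now [1 2 4 4 0], max=4
Drop 3: Z rot2 at col 2 lands with bottom-row=4; cleared 0 line(s) (total 0); column heights now [1 2 6 6 5], max=6
Test piece J rot2 at col 0 (width 3): heights before test = [1 2 6 6 5]; fits = True

Answer: yes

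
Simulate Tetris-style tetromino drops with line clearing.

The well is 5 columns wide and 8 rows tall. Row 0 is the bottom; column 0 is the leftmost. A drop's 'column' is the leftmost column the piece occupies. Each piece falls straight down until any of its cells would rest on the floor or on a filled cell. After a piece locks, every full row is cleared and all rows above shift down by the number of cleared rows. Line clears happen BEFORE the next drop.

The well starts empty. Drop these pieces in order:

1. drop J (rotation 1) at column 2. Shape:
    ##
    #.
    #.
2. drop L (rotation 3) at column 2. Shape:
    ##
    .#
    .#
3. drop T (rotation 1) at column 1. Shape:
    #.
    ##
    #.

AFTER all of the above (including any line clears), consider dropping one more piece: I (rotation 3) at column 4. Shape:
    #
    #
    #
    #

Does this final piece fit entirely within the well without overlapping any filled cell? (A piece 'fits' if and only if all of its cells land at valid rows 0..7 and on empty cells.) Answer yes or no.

Answer: yes

Derivation:
Drop 1: J rot1 at col 2 lands with bottom-row=0; cleared 0 line(s) (total 0); column heights now [0 0 3 3 0], max=3
Drop 2: L rot3 at col 2 lands with bottom-row=3; cleared 0 line(s) (total 0); column heights now [0 0 6 6 0], max=6
Drop 3: T rot1 at col 1 lands with bottom-row=5; cleared 0 line(s) (total 0); column heights now [0 8 7 6 0], max=8
Test piece I rot3 at col 4 (width 1): heights before test = [0 8 7 6 0]; fits = True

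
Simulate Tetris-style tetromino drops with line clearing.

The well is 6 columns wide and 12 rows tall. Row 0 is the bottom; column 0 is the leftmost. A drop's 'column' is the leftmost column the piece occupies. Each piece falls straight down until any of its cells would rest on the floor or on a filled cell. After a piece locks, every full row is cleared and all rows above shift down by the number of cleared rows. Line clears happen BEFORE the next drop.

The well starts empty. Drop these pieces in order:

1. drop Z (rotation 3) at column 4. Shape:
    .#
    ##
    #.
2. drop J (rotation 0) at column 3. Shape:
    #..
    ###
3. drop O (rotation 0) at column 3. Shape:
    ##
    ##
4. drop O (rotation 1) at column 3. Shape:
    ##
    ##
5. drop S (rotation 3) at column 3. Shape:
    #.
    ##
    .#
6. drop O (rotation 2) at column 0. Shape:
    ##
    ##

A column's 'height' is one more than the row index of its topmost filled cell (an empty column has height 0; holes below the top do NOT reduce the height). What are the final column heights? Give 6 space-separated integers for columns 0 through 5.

Drop 1: Z rot3 at col 4 lands with bottom-row=0; cleared 0 line(s) (total 0); column heights now [0 0 0 0 2 3], max=3
Drop 2: J rot0 at col 3 lands with bottom-row=3; cleared 0 line(s) (total 0); column heights now [0 0 0 5 4 4], max=5
Drop 3: O rot0 at col 3 lands with bottom-row=5; cleared 0 line(s) (total 0); column heights now [0 0 0 7 7 4], max=7
Drop 4: O rot1 at col 3 lands with bottom-row=7; cleared 0 line(s) (total 0); column heights now [0 0 0 9 9 4], max=9
Drop 5: S rot3 at col 3 lands with bottom-row=9; cleared 0 line(s) (total 0); column heights now [0 0 0 12 11 4], max=12
Drop 6: O rot2 at col 0 lands with bottom-row=0; cleared 0 line(s) (total 0); column heights now [2 2 0 12 11 4], max=12

Answer: 2 2 0 12 11 4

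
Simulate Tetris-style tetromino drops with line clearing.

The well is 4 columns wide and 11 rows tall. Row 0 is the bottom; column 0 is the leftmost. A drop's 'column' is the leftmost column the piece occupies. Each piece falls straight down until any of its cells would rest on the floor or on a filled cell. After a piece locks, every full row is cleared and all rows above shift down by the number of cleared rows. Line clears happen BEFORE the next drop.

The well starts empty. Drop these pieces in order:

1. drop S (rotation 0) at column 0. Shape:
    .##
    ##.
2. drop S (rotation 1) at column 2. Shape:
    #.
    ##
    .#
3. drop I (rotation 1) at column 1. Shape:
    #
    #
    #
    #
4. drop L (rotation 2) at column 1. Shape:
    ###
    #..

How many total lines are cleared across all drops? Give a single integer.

Answer: 0

Derivation:
Drop 1: S rot0 at col 0 lands with bottom-row=0; cleared 0 line(s) (total 0); column heights now [1 2 2 0], max=2
Drop 2: S rot1 at col 2 lands with bottom-row=1; cleared 0 line(s) (total 0); column heights now [1 2 4 3], max=4
Drop 3: I rot1 at col 1 lands with bottom-row=2; cleared 0 line(s) (total 0); column heights now [1 6 4 3], max=6
Drop 4: L rot2 at col 1 lands with bottom-row=6; cleared 0 line(s) (total 0); column heights now [1 8 8 8], max=8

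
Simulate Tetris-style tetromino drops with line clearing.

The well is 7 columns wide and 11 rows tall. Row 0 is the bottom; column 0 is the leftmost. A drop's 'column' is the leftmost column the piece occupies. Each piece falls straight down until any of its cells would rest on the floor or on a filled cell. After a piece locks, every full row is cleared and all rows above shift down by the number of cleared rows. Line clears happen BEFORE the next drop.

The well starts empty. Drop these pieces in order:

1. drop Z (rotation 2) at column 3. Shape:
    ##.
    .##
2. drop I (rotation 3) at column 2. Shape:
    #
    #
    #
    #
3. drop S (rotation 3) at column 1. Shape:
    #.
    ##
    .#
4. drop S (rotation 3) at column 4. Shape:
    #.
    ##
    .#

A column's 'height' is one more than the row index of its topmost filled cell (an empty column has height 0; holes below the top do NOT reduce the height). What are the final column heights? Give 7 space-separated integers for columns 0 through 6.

Drop 1: Z rot2 at col 3 lands with bottom-row=0; cleared 0 line(s) (total 0); column heights now [0 0 0 2 2 1 0], max=2
Drop 2: I rot3 at col 2 lands with bottom-row=0; cleared 0 line(s) (total 0); column heights now [0 0 4 2 2 1 0], max=4
Drop 3: S rot3 at col 1 lands with bottom-row=4; cleared 0 line(s) (total 0); column heights now [0 7 6 2 2 1 0], max=7
Drop 4: S rot3 at col 4 lands with bottom-row=1; cleared 0 line(s) (total 0); column heights now [0 7 6 2 4 3 0], max=7

Answer: 0 7 6 2 4 3 0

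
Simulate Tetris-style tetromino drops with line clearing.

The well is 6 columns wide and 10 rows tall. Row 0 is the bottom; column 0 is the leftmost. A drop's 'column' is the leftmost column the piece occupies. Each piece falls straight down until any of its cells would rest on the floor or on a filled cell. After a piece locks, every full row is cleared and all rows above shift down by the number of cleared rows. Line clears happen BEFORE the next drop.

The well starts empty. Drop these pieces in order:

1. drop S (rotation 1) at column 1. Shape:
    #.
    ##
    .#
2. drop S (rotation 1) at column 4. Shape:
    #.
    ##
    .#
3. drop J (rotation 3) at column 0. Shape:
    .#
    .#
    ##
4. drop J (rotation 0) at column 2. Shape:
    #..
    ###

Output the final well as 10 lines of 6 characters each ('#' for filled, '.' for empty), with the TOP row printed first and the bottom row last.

Answer: ......
......
......
......
.#....
.##...
#####.
.#..#.
.##.##
..#..#

Derivation:
Drop 1: S rot1 at col 1 lands with bottom-row=0; cleared 0 line(s) (total 0); column heights now [0 3 2 0 0 0], max=3
Drop 2: S rot1 at col 4 lands with bottom-row=0; cleared 0 line(s) (total 0); column heights now [0 3 2 0 3 2], max=3
Drop 3: J rot3 at col 0 lands with bottom-row=3; cleared 0 line(s) (total 0); column heights now [4 6 2 0 3 2], max=6
Drop 4: J rot0 at col 2 lands with bottom-row=3; cleared 0 line(s) (total 0); column heights now [4 6 5 4 4 2], max=6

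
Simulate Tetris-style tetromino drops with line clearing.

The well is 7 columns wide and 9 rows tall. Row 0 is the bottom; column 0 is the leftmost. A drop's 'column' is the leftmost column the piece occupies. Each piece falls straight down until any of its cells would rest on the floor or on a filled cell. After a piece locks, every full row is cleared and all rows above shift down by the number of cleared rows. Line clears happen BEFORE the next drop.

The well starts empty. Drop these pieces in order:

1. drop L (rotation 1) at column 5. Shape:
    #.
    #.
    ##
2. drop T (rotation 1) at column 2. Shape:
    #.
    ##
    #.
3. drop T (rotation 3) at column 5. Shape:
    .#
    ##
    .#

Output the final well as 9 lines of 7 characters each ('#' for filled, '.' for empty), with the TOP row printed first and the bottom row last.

Answer: .......
.......
.......
.......
......#
.....##
..#..##
..##.#.
..#..##

Derivation:
Drop 1: L rot1 at col 5 lands with bottom-row=0; cleared 0 line(s) (total 0); column heights now [0 0 0 0 0 3 1], max=3
Drop 2: T rot1 at col 2 lands with bottom-row=0; cleared 0 line(s) (total 0); column heights now [0 0 3 2 0 3 1], max=3
Drop 3: T rot3 at col 5 lands with bottom-row=2; cleared 0 line(s) (total 0); column heights now [0 0 3 2 0 4 5], max=5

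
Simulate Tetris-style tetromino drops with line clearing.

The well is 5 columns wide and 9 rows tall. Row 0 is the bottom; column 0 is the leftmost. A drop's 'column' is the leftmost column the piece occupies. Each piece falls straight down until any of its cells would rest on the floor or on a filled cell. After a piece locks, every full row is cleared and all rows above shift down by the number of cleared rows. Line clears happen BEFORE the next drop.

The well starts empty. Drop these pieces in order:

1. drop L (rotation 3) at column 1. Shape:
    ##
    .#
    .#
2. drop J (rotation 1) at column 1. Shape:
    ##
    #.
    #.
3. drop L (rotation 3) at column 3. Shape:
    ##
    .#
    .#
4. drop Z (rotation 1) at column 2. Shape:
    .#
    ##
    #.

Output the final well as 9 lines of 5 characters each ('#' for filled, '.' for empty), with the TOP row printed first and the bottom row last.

Drop 1: L rot3 at col 1 lands with bottom-row=0; cleared 0 line(s) (total 0); column heights now [0 3 3 0 0], max=3
Drop 2: J rot1 at col 1 lands with bottom-row=3; cleared 0 line(s) (total 0); column heights now [0 6 6 0 0], max=6
Drop 3: L rot3 at col 3 lands with bottom-row=0; cleared 0 line(s) (total 0); column heights now [0 6 6 3 3], max=6
Drop 4: Z rot1 at col 2 lands with bottom-row=6; cleared 0 line(s) (total 0); column heights now [0 6 8 9 3], max=9

Answer: ...#.
..##.
..#..
.##..
.#...
.#...
.####
..#.#
..#.#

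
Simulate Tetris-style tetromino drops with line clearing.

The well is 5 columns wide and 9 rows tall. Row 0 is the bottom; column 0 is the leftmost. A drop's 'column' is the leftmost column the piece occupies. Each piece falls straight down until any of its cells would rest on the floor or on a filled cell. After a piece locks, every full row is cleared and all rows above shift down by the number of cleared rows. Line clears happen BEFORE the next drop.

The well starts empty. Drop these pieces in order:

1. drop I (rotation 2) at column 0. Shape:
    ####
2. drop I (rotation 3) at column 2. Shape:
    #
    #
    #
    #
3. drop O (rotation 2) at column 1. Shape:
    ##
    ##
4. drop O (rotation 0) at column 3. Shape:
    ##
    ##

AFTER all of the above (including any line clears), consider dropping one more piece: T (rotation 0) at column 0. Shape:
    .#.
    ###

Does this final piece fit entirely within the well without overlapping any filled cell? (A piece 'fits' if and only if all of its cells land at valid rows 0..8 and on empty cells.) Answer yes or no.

Drop 1: I rot2 at col 0 lands with bottom-row=0; cleared 0 line(s) (total 0); column heights now [1 1 1 1 0], max=1
Drop 2: I rot3 at col 2 lands with bottom-row=1; cleared 0 line(s) (total 0); column heights now [1 1 5 1 0], max=5
Drop 3: O rot2 at col 1 lands with bottom-row=5; cleared 0 line(s) (total 0); column heights now [1 7 7 1 0], max=7
Drop 4: O rot0 at col 3 lands with bottom-row=1; cleared 0 line(s) (total 0); column heights now [1 7 7 3 3], max=7
Test piece T rot0 at col 0 (width 3): heights before test = [1 7 7 3 3]; fits = True

Answer: yes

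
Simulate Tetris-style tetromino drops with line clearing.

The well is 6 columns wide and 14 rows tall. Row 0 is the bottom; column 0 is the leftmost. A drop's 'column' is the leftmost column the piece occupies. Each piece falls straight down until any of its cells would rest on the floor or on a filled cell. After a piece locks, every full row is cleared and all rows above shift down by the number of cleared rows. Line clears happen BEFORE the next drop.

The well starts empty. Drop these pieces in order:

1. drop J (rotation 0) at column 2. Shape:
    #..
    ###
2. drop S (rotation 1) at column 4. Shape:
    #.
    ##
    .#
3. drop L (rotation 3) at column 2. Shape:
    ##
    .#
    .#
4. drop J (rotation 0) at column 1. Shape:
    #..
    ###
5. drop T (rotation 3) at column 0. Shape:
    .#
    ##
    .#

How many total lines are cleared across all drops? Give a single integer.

Drop 1: J rot0 at col 2 lands with bottom-row=0; cleared 0 line(s) (total 0); column heights now [0 0 2 1 1 0], max=2
Drop 2: S rot1 at col 4 lands with bottom-row=0; cleared 0 line(s) (total 0); column heights now [0 0 2 1 3 2], max=3
Drop 3: L rot3 at col 2 lands with bottom-row=1; cleared 0 line(s) (total 0); column heights now [0 0 4 4 3 2], max=4
Drop 4: J rot0 at col 1 lands with bottom-row=4; cleared 0 line(s) (total 0); column heights now [0 6 5 5 3 2], max=6
Drop 5: T rot3 at col 0 lands with bottom-row=6; cleared 0 line(s) (total 0); column heights now [8 9 5 5 3 2], max=9

Answer: 0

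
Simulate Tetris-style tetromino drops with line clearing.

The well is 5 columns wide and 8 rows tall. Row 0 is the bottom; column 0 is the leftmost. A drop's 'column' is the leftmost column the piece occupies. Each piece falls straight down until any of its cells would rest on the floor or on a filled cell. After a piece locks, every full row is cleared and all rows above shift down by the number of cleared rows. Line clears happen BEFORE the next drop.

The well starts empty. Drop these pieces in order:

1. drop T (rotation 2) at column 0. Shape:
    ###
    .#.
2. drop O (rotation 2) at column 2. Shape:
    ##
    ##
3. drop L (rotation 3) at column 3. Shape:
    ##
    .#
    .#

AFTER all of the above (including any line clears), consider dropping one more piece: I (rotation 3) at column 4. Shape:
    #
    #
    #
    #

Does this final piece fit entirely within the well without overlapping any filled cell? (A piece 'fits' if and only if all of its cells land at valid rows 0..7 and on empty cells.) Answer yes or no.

Answer: no

Derivation:
Drop 1: T rot2 at col 0 lands with bottom-row=0; cleared 0 line(s) (total 0); column heights now [2 2 2 0 0], max=2
Drop 2: O rot2 at col 2 lands with bottom-row=2; cleared 0 line(s) (total 0); column heights now [2 2 4 4 0], max=4
Drop 3: L rot3 at col 3 lands with bottom-row=2; cleared 0 line(s) (total 0); column heights now [2 2 4 5 5], max=5
Test piece I rot3 at col 4 (width 1): heights before test = [2 2 4 5 5]; fits = False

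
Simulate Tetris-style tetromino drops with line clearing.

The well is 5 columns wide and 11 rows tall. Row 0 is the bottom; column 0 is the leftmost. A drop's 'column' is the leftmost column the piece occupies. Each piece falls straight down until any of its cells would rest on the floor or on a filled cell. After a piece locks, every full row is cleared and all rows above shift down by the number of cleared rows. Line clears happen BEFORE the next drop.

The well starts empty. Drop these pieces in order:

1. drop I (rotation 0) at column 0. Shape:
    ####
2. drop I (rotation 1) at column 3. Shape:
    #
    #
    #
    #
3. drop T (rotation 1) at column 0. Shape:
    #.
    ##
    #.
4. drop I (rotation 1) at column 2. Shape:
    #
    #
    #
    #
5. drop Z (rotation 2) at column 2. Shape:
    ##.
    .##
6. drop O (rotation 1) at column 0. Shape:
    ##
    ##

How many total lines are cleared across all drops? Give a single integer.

Answer: 0

Derivation:
Drop 1: I rot0 at col 0 lands with bottom-row=0; cleared 0 line(s) (total 0); column heights now [1 1 1 1 0], max=1
Drop 2: I rot1 at col 3 lands with bottom-row=1; cleared 0 line(s) (total 0); column heights now [1 1 1 5 0], max=5
Drop 3: T rot1 at col 0 lands with bottom-row=1; cleared 0 line(s) (total 0); column heights now [4 3 1 5 0], max=5
Drop 4: I rot1 at col 2 lands with bottom-row=1; cleared 0 line(s) (total 0); column heights now [4 3 5 5 0], max=5
Drop 5: Z rot2 at col 2 lands with bottom-row=5; cleared 0 line(s) (total 0); column heights now [4 3 7 7 6], max=7
Drop 6: O rot1 at col 0 lands with bottom-row=4; cleared 0 line(s) (total 0); column heights now [6 6 7 7 6], max=7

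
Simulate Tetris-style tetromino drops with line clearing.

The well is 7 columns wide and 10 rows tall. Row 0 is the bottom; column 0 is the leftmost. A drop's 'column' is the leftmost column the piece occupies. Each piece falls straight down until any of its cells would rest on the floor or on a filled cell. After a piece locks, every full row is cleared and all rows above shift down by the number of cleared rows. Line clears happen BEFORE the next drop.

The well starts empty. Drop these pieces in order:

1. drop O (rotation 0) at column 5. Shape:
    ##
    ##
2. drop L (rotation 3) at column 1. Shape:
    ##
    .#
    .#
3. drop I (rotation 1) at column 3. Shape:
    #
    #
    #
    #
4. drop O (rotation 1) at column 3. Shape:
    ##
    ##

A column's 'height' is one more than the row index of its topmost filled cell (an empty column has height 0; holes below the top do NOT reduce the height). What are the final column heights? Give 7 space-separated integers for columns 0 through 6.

Drop 1: O rot0 at col 5 lands with bottom-row=0; cleared 0 line(s) (total 0); column heights now [0 0 0 0 0 2 2], max=2
Drop 2: L rot3 at col 1 lands with bottom-row=0; cleared 0 line(s) (total 0); column heights now [0 3 3 0 0 2 2], max=3
Drop 3: I rot1 at col 3 lands with bottom-row=0; cleared 0 line(s) (total 0); column heights now [0 3 3 4 0 2 2], max=4
Drop 4: O rot1 at col 3 lands with bottom-row=4; cleared 0 line(s) (total 0); column heights now [0 3 3 6 6 2 2], max=6

Answer: 0 3 3 6 6 2 2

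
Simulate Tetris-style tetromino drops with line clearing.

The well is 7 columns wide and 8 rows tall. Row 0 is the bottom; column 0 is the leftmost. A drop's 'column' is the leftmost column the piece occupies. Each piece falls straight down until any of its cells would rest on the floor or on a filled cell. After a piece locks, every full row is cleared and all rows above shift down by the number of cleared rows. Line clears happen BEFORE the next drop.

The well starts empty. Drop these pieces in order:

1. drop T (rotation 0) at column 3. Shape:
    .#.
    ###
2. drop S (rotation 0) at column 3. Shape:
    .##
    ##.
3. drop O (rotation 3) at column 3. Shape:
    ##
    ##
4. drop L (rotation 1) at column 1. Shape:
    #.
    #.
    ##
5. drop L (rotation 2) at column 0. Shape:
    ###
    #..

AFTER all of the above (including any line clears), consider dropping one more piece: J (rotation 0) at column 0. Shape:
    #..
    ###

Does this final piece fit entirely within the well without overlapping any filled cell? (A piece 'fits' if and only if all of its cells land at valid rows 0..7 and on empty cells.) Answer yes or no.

Answer: yes

Derivation:
Drop 1: T rot0 at col 3 lands with bottom-row=0; cleared 0 line(s) (total 0); column heights now [0 0 0 1 2 1 0], max=2
Drop 2: S rot0 at col 3 lands with bottom-row=2; cleared 0 line(s) (total 0); column heights now [0 0 0 3 4 4 0], max=4
Drop 3: O rot3 at col 3 lands with bottom-row=4; cleared 0 line(s) (total 0); column heights now [0 0 0 6 6 4 0], max=6
Drop 4: L rot1 at col 1 lands with bottom-row=0; cleared 0 line(s) (total 0); column heights now [0 3 1 6 6 4 0], max=6
Drop 5: L rot2 at col 0 lands with bottom-row=2; cleared 0 line(s) (total 0); column heights now [4 4 4 6 6 4 0], max=6
Test piece J rot0 at col 0 (width 3): heights before test = [4 4 4 6 6 4 0]; fits = True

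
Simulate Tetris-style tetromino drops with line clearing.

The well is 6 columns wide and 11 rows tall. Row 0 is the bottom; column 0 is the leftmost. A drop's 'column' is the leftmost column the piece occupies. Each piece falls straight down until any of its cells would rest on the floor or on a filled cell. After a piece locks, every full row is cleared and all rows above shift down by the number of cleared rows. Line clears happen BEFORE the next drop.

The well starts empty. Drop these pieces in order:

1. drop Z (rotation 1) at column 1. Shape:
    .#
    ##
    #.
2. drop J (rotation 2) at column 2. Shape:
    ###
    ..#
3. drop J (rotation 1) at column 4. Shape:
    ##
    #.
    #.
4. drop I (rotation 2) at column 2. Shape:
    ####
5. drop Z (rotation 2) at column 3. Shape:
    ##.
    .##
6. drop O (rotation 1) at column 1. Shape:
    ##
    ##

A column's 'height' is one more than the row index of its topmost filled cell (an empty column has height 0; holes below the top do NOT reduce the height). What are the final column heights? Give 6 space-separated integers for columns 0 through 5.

Drop 1: Z rot1 at col 1 lands with bottom-row=0; cleared 0 line(s) (total 0); column heights now [0 2 3 0 0 0], max=3
Drop 2: J rot2 at col 2 lands with bottom-row=2; cleared 0 line(s) (total 0); column heights now [0 2 4 4 4 0], max=4
Drop 3: J rot1 at col 4 lands with bottom-row=4; cleared 0 line(s) (total 0); column heights now [0 2 4 4 7 7], max=7
Drop 4: I rot2 at col 2 lands with bottom-row=7; cleared 0 line(s) (total 0); column heights now [0 2 8 8 8 8], max=8
Drop 5: Z rot2 at col 3 lands with bottom-row=8; cleared 0 line(s) (total 0); column heights now [0 2 8 10 10 9], max=10
Drop 6: O rot1 at col 1 lands with bottom-row=8; cleared 0 line(s) (total 0); column heights now [0 10 10 10 10 9], max=10

Answer: 0 10 10 10 10 9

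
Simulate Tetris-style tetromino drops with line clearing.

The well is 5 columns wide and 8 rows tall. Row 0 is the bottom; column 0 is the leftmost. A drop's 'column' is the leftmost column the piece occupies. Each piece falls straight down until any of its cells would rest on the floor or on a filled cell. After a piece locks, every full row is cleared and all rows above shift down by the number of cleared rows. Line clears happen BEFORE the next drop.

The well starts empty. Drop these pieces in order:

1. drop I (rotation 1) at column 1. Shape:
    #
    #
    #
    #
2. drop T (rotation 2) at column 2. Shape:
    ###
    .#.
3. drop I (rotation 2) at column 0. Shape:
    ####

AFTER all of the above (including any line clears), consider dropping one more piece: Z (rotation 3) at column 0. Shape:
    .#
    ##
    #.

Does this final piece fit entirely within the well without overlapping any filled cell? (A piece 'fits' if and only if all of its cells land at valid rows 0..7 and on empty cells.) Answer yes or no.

Drop 1: I rot1 at col 1 lands with bottom-row=0; cleared 0 line(s) (total 0); column heights now [0 4 0 0 0], max=4
Drop 2: T rot2 at col 2 lands with bottom-row=0; cleared 0 line(s) (total 0); column heights now [0 4 2 2 2], max=4
Drop 3: I rot2 at col 0 lands with bottom-row=4; cleared 0 line(s) (total 0); column heights now [5 5 5 5 2], max=5
Test piece Z rot3 at col 0 (width 2): heights before test = [5 5 5 5 2]; fits = True

Answer: yes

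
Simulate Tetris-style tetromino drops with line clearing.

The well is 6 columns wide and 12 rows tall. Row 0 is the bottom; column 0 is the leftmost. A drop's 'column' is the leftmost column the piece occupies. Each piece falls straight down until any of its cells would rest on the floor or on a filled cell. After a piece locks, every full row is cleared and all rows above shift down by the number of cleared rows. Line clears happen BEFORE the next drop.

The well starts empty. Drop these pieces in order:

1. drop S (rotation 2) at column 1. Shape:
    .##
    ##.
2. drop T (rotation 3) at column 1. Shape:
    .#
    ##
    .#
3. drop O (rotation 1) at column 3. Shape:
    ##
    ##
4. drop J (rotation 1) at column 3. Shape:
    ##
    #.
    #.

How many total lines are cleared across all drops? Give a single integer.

Answer: 0

Derivation:
Drop 1: S rot2 at col 1 lands with bottom-row=0; cleared 0 line(s) (total 0); column heights now [0 1 2 2 0 0], max=2
Drop 2: T rot3 at col 1 lands with bottom-row=2; cleared 0 line(s) (total 0); column heights now [0 4 5 2 0 0], max=5
Drop 3: O rot1 at col 3 lands with bottom-row=2; cleared 0 line(s) (total 0); column heights now [0 4 5 4 4 0], max=5
Drop 4: J rot1 at col 3 lands with bottom-row=4; cleared 0 line(s) (total 0); column heights now [0 4 5 7 7 0], max=7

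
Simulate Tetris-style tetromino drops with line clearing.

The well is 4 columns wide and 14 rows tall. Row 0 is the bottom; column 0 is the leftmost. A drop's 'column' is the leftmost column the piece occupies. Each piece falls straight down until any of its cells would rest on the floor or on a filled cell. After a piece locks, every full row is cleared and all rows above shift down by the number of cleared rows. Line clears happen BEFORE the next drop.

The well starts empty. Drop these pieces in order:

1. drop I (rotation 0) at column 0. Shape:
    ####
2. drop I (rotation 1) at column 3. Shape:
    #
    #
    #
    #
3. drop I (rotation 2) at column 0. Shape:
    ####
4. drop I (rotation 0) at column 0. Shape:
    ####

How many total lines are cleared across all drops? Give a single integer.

Drop 1: I rot0 at col 0 lands with bottom-row=0; cleared 1 line(s) (total 1); column heights now [0 0 0 0], max=0
Drop 2: I rot1 at col 3 lands with bottom-row=0; cleared 0 line(s) (total 1); column heights now [0 0 0 4], max=4
Drop 3: I rot2 at col 0 lands with bottom-row=4; cleared 1 line(s) (total 2); column heights now [0 0 0 4], max=4
Drop 4: I rot0 at col 0 lands with bottom-row=4; cleared 1 line(s) (total 3); column heights now [0 0 0 4], max=4

Answer: 3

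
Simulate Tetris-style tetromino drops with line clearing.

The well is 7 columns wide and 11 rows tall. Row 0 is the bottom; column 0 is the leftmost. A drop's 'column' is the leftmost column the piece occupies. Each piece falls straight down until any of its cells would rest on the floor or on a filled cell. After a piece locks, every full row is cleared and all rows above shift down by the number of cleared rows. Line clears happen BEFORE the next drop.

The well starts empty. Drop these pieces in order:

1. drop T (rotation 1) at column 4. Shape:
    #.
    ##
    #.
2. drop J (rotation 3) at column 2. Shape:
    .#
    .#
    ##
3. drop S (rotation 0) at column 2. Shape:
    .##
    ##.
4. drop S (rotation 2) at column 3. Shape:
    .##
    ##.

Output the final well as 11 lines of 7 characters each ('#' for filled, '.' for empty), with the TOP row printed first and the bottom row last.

Drop 1: T rot1 at col 4 lands with bottom-row=0; cleared 0 line(s) (total 0); column heights now [0 0 0 0 3 2 0], max=3
Drop 2: J rot3 at col 2 lands with bottom-row=0; cleared 0 line(s) (total 0); column heights now [0 0 1 3 3 2 0], max=3
Drop 3: S rot0 at col 2 lands with bottom-row=3; cleared 0 line(s) (total 0); column heights now [0 0 4 5 5 2 0], max=5
Drop 4: S rot2 at col 3 lands with bottom-row=5; cleared 0 line(s) (total 0); column heights now [0 0 4 6 7 7 0], max=7

Answer: .......
.......
.......
.......
....##.
...##..
...##..
..##...
...##..
...###.
..###..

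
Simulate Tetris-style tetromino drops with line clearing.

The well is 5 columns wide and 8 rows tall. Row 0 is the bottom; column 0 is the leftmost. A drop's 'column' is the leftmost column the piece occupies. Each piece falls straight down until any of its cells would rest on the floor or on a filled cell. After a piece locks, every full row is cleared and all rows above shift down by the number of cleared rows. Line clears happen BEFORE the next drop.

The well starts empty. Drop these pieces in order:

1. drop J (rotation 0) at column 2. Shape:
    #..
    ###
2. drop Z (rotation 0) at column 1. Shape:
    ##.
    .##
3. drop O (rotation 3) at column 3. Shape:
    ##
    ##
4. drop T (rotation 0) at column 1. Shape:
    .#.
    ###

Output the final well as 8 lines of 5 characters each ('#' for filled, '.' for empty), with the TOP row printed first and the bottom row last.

Drop 1: J rot0 at col 2 lands with bottom-row=0; cleared 0 line(s) (total 0); column heights now [0 0 2 1 1], max=2
Drop 2: Z rot0 at col 1 lands with bottom-row=2; cleared 0 line(s) (total 0); column heights now [0 4 4 3 1], max=4
Drop 3: O rot3 at col 3 lands with bottom-row=3; cleared 0 line(s) (total 0); column heights now [0 4 4 5 5], max=5
Drop 4: T rot0 at col 1 lands with bottom-row=5; cleared 0 line(s) (total 0); column heights now [0 6 7 6 5], max=7

Answer: .....
..#..
.###.
...##
.####
..##.
..#..
..###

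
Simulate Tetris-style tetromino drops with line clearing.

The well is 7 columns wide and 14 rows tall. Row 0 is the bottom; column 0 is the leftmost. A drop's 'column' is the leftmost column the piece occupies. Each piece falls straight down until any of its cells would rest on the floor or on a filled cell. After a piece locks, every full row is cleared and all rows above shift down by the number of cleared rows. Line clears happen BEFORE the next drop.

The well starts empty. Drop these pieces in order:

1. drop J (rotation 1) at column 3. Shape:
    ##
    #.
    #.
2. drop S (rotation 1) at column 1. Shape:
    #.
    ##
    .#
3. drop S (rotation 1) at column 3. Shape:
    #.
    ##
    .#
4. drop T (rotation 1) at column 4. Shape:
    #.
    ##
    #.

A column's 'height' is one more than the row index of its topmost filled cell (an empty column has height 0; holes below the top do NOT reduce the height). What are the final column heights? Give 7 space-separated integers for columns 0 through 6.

Answer: 0 3 2 6 8 7 0

Derivation:
Drop 1: J rot1 at col 3 lands with bottom-row=0; cleared 0 line(s) (total 0); column heights now [0 0 0 3 3 0 0], max=3
Drop 2: S rot1 at col 1 lands with bottom-row=0; cleared 0 line(s) (total 0); column heights now [0 3 2 3 3 0 0], max=3
Drop 3: S rot1 at col 3 lands with bottom-row=3; cleared 0 line(s) (total 0); column heights now [0 3 2 6 5 0 0], max=6
Drop 4: T rot1 at col 4 lands with bottom-row=5; cleared 0 line(s) (total 0); column heights now [0 3 2 6 8 7 0], max=8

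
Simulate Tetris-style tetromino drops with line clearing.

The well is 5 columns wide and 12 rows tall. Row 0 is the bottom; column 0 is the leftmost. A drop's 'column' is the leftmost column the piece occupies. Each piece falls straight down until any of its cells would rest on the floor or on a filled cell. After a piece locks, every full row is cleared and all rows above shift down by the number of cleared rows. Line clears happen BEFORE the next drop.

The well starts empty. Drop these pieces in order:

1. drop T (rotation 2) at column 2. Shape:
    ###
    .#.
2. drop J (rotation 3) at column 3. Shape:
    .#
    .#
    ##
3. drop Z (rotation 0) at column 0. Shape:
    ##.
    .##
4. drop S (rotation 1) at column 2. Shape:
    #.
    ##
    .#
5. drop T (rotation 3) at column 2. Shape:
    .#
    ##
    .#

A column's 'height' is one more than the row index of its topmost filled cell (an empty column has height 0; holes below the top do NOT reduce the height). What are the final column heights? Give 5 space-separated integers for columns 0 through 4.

Answer: 4 4 7 8 5

Derivation:
Drop 1: T rot2 at col 2 lands with bottom-row=0; cleared 0 line(s) (total 0); column heights now [0 0 2 2 2], max=2
Drop 2: J rot3 at col 3 lands with bottom-row=2; cleared 0 line(s) (total 0); column heights now [0 0 2 3 5], max=5
Drop 3: Z rot0 at col 0 lands with bottom-row=2; cleared 0 line(s) (total 0); column heights now [4 4 3 3 5], max=5
Drop 4: S rot1 at col 2 lands with bottom-row=3; cleared 0 line(s) (total 0); column heights now [4 4 6 5 5], max=6
Drop 5: T rot3 at col 2 lands with bottom-row=5; cleared 0 line(s) (total 0); column heights now [4 4 7 8 5], max=8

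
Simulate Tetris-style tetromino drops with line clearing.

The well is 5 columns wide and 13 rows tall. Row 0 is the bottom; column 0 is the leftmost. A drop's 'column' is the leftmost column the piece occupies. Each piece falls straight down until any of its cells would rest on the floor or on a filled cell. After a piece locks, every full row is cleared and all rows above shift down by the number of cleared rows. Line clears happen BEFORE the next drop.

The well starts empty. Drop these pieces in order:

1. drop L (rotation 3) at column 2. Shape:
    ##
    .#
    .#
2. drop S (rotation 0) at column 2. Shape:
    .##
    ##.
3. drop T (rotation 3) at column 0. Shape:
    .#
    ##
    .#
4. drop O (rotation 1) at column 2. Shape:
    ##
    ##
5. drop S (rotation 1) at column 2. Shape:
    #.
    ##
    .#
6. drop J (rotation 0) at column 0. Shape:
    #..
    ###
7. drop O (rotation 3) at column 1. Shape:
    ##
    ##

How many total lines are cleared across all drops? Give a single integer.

Answer: 0

Derivation:
Drop 1: L rot3 at col 2 lands with bottom-row=0; cleared 0 line(s) (total 0); column heights now [0 0 3 3 0], max=3
Drop 2: S rot0 at col 2 lands with bottom-row=3; cleared 0 line(s) (total 0); column heights now [0 0 4 5 5], max=5
Drop 3: T rot3 at col 0 lands with bottom-row=0; cleared 0 line(s) (total 0); column heights now [2 3 4 5 5], max=5
Drop 4: O rot1 at col 2 lands with bottom-row=5; cleared 0 line(s) (total 0); column heights now [2 3 7 7 5], max=7
Drop 5: S rot1 at col 2 lands with bottom-row=7; cleared 0 line(s) (total 0); column heights now [2 3 10 9 5], max=10
Drop 6: J rot0 at col 0 lands with bottom-row=10; cleared 0 line(s) (total 0); column heights now [12 11 11 9 5], max=12
Drop 7: O rot3 at col 1 lands with bottom-row=11; cleared 0 line(s) (total 0); column heights now [12 13 13 9 5], max=13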